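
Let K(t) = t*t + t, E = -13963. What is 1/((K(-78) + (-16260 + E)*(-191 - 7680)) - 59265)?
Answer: 1/237831974 ≈ 4.2047e-9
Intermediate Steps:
K(t) = t + t**2 (K(t) = t**2 + t = t + t**2)
1/((K(-78) + (-16260 + E)*(-191 - 7680)) - 59265) = 1/((-78*(1 - 78) + (-16260 - 13963)*(-191 - 7680)) - 59265) = 1/((-78*(-77) - 30223*(-7871)) - 59265) = 1/((6006 + 237885233) - 59265) = 1/(237891239 - 59265) = 1/237831974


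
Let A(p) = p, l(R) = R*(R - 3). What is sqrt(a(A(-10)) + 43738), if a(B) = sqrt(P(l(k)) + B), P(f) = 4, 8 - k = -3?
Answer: sqrt(43738 + I*sqrt(6)) ≈ 209.14 + 0.0059*I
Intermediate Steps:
k = 11 (k = 8 - 1*(-3) = 8 + 3 = 11)
l(R) = R*(-3 + R)
a(B) = sqrt(4 + B)
sqrt(a(A(-10)) + 43738) = sqrt(sqrt(4 - 10) + 43738) = sqrt(sqrt(-6) + 43738) = sqrt(I*sqrt(6) + 43738) = sqrt(43738 + I*sqrt(6))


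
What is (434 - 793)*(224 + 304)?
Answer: -189552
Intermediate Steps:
(434 - 793)*(224 + 304) = -359*528 = -189552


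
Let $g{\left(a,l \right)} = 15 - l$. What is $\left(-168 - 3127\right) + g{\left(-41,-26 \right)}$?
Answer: $-3254$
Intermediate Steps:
$\left(-168 - 3127\right) + g{\left(-41,-26 \right)} = \left(-168 - 3127\right) + \left(15 - -26\right) = -3295 + \left(15 + 26\right) = -3295 + 41 = -3254$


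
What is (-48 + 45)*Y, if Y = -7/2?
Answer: 21/2 ≈ 10.500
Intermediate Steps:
Y = -7/2 (Y = -7*½ = -7/2 ≈ -3.5000)
(-48 + 45)*Y = (-48 + 45)*(-7/2) = -3*(-7/2) = 21/2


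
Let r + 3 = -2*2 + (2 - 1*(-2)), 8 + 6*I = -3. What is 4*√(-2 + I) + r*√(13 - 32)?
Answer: I*(-9*√19 + 2*√138)/3 ≈ -5.2451*I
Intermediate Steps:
I = -11/6 (I = -4/3 + (⅙)*(-3) = -4/3 - ½ = -11/6 ≈ -1.8333)
r = -3 (r = -3 + (-2*2 + (2 - 1*(-2))) = -3 + (-4 + (2 + 2)) = -3 + (-4 + 4) = -3 + 0 = -3)
4*√(-2 + I) + r*√(13 - 32) = 4*√(-2 - 11/6) - 3*√(13 - 32) = 4*√(-23/6) - 3*I*√19 = 4*(I*√138/6) - 3*I*√19 = 2*I*√138/3 - 3*I*√19 = -3*I*√19 + 2*I*√138/3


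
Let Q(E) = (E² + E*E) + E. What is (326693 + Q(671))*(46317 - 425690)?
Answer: -465811620558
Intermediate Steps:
Q(E) = E + 2*E² (Q(E) = (E² + E²) + E = 2*E² + E = E + 2*E²)
(326693 + Q(671))*(46317 - 425690) = (326693 + 671*(1 + 2*671))*(46317 - 425690) = (326693 + 671*(1 + 1342))*(-379373) = (326693 + 671*1343)*(-379373) = (326693 + 901153)*(-379373) = 1227846*(-379373) = -465811620558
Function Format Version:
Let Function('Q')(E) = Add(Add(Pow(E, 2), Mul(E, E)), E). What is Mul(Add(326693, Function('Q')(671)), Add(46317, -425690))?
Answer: -465811620558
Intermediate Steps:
Function('Q')(E) = Add(E, Mul(2, Pow(E, 2))) (Function('Q')(E) = Add(Add(Pow(E, 2), Pow(E, 2)), E) = Add(Mul(2, Pow(E, 2)), E) = Add(E, Mul(2, Pow(E, 2))))
Mul(Add(326693, Function('Q')(671)), Add(46317, -425690)) = Mul(Add(326693, Mul(671, Add(1, Mul(2, 671)))), Add(46317, -425690)) = Mul(Add(326693, Mul(671, Add(1, 1342))), -379373) = Mul(Add(326693, Mul(671, 1343)), -379373) = Mul(Add(326693, 901153), -379373) = Mul(1227846, -379373) = -465811620558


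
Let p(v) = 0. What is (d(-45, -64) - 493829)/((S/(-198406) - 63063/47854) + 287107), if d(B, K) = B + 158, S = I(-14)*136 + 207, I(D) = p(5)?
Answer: -292974799610649/170370677470132 ≈ -1.7196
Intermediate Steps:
I(D) = 0
S = 207 (S = 0*136 + 207 = 0 + 207 = 207)
d(B, K) = 158 + B
(d(-45, -64) - 493829)/((S/(-198406) - 63063/47854) + 287107) = ((158 - 45) - 493829)/((207/(-198406) - 63063/47854) + 287107) = (113 - 493829)/((207*(-1/198406) - 63063*1/47854) + 287107) = -493716/((-207/198406 - 63063/47854) + 287107) = -493716/(-3130495839/2373630181 + 287107) = -493716/681482709880528/2373630181 = -493716*2373630181/681482709880528 = -292974799610649/170370677470132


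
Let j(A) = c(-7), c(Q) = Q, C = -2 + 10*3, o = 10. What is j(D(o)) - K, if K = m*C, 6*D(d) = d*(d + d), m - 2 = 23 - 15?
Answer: -287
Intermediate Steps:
m = 10 (m = 2 + (23 - 15) = 2 + 8 = 10)
C = 28 (C = -2 + 30 = 28)
D(d) = d²/3 (D(d) = (d*(d + d))/6 = (d*(2*d))/6 = (2*d²)/6 = d²/3)
j(A) = -7
K = 280 (K = 10*28 = 280)
j(D(o)) - K = -7 - 1*280 = -7 - 280 = -287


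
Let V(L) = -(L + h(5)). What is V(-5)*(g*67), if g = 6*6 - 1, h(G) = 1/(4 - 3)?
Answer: 9380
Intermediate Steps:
h(G) = 1 (h(G) = 1/1 = 1)
g = 35 (g = 36 - 1 = 35)
V(L) = -1 - L (V(L) = -(L + 1) = -(1 + L) = -1 - L)
V(-5)*(g*67) = (-1 - 1*(-5))*(35*67) = (-1 + 5)*2345 = 4*2345 = 9380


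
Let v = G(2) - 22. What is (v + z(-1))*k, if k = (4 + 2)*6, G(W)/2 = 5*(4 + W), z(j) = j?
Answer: 1332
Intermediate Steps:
G(W) = 40 + 10*W (G(W) = 2*(5*(4 + W)) = 2*(20 + 5*W) = 40 + 10*W)
v = 38 (v = (40 + 10*2) - 22 = (40 + 20) - 22 = 60 - 22 = 38)
k = 36 (k = 6*6 = 36)
(v + z(-1))*k = (38 - 1)*36 = 37*36 = 1332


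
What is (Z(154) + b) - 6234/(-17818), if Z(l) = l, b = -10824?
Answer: -95055913/8909 ≈ -10670.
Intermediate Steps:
(Z(154) + b) - 6234/(-17818) = (154 - 10824) - 6234/(-17818) = -10670 - 6234*(-1/17818) = -10670 + 3117/8909 = -95055913/8909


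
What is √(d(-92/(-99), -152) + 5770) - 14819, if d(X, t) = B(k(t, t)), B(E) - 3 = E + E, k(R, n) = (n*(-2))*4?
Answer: -14819 + √8205 ≈ -14728.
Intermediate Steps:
k(R, n) = -8*n (k(R, n) = -2*n*4 = -8*n)
B(E) = 3 + 2*E (B(E) = 3 + (E + E) = 3 + 2*E)
d(X, t) = 3 - 16*t (d(X, t) = 3 + 2*(-8*t) = 3 - 16*t)
√(d(-92/(-99), -152) + 5770) - 14819 = √((3 - 16*(-152)) + 5770) - 14819 = √((3 + 2432) + 5770) - 14819 = √(2435 + 5770) - 14819 = √8205 - 14819 = -14819 + √8205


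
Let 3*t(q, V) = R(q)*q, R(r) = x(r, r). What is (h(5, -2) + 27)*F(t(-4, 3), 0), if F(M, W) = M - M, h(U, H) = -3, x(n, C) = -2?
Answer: 0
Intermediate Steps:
R(r) = -2
t(q, V) = -2*q/3 (t(q, V) = (-2*q)/3 = -2*q/3)
F(M, W) = 0
(h(5, -2) + 27)*F(t(-4, 3), 0) = (-3 + 27)*0 = 24*0 = 0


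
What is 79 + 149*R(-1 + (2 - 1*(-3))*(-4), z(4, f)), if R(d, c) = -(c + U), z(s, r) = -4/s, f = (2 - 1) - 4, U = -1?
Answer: 377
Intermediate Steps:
f = -3 (f = 1 - 4 = -3)
R(d, c) = 1 - c (R(d, c) = -(c - 1) = -(-1 + c) = 1 - c)
79 + 149*R(-1 + (2 - 1*(-3))*(-4), z(4, f)) = 79 + 149*(1 - (-4)/4) = 79 + 149*(1 - 1*(-1)) = 79 + 149*(1 + 1) = 79 + 149*2 = 79 + 298 = 377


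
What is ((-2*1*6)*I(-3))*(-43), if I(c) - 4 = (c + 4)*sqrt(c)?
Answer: 2064 + 516*I*sqrt(3) ≈ 2064.0 + 893.74*I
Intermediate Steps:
I(c) = 4 + sqrt(c)*(4 + c) (I(c) = 4 + (c + 4)*sqrt(c) = 4 + (4 + c)*sqrt(c) = 4 + sqrt(c)*(4 + c))
((-2*1*6)*I(-3))*(-43) = ((-2*1*6)*(4 + (-3)**(3/2) + 4*sqrt(-3)))*(-43) = ((-2*6)*(4 - 3*I*sqrt(3) + 4*(I*sqrt(3))))*(-43) = -12*(4 - 3*I*sqrt(3) + 4*I*sqrt(3))*(-43) = -12*(4 + I*sqrt(3))*(-43) = (-48 - 12*I*sqrt(3))*(-43) = 2064 + 516*I*sqrt(3)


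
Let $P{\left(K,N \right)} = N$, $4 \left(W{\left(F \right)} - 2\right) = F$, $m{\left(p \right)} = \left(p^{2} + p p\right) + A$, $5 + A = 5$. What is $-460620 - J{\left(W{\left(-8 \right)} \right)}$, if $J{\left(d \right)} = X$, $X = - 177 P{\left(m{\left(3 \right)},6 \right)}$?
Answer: $-459558$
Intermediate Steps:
$A = 0$ ($A = -5 + 5 = 0$)
$m{\left(p \right)} = 2 p^{2}$ ($m{\left(p \right)} = \left(p^{2} + p p\right) + 0 = \left(p^{2} + p^{2}\right) + 0 = 2 p^{2} + 0 = 2 p^{2}$)
$W{\left(F \right)} = 2 + \frac{F}{4}$
$X = -1062$ ($X = \left(-177\right) 6 = -1062$)
$J{\left(d \right)} = -1062$
$-460620 - J{\left(W{\left(-8 \right)} \right)} = -460620 - -1062 = -460620 + 1062 = -459558$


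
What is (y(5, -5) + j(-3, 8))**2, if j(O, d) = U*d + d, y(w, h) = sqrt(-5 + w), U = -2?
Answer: 64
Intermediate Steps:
j(O, d) = -d (j(O, d) = -2*d + d = -d)
(y(5, -5) + j(-3, 8))**2 = (sqrt(-5 + 5) - 1*8)**2 = (sqrt(0) - 8)**2 = (0 - 8)**2 = (-8)**2 = 64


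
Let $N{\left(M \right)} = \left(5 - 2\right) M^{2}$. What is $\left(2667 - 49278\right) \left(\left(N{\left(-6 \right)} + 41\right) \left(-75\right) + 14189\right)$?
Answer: $-140485554$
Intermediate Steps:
$N{\left(M \right)} = 3 M^{2}$
$\left(2667 - 49278\right) \left(\left(N{\left(-6 \right)} + 41\right) \left(-75\right) + 14189\right) = \left(2667 - 49278\right) \left(\left(3 \left(-6\right)^{2} + 41\right) \left(-75\right) + 14189\right) = - 46611 \left(\left(3 \cdot 36 + 41\right) \left(-75\right) + 14189\right) = - 46611 \left(\left(108 + 41\right) \left(-75\right) + 14189\right) = - 46611 \left(149 \left(-75\right) + 14189\right) = - 46611 \left(-11175 + 14189\right) = \left(-46611\right) 3014 = -140485554$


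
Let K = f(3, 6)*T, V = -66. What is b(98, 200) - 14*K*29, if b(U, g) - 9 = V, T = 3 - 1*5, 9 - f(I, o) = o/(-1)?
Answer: 12123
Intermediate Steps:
f(I, o) = 9 + o (f(I, o) = 9 - o/(-1) = 9 - o*(-1) = 9 - (-1)*o = 9 + o)
T = -2 (T = 3 - 5 = -2)
b(U, g) = -57 (b(U, g) = 9 - 66 = -57)
K = -30 (K = (9 + 6)*(-2) = 15*(-2) = -30)
b(98, 200) - 14*K*29 = -57 - 14*(-30)*29 = -57 - (-420)*29 = -57 - 1*(-12180) = -57 + 12180 = 12123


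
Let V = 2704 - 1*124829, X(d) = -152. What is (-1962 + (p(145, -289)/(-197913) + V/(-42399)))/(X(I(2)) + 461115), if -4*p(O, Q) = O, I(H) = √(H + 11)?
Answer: -21919446676007/5157446595620508 ≈ -0.0042501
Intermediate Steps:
I(H) = √(11 + H)
p(O, Q) = -O/4
V = -122125 (V = 2704 - 124829 = -122125)
(-1962 + (p(145, -289)/(-197913) + V/(-42399)))/(X(I(2)) + 461115) = (-1962 + (-¼*145/(-197913) - 122125/(-42399)))/(-152 + 461115) = (-1962 + (-145/4*(-1/197913) - 122125*(-1/42399)))/460963 = (-1962 + (145/791652 + 122125/42399))*(1/460963) = (-1962 + 32228882785/11188417716)*(1/460963) = -21919446676007/11188417716*1/460963 = -21919446676007/5157446595620508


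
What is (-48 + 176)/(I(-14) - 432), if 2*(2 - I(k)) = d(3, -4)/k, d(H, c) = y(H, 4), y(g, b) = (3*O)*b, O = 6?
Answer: -56/187 ≈ -0.29947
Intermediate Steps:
y(g, b) = 18*b (y(g, b) = (3*6)*b = 18*b)
d(H, c) = 72 (d(H, c) = 18*4 = 72)
I(k) = 2 - 36/k
(-48 + 176)/(I(-14) - 432) = (-48 + 176)/((2 - 36/(-14)) - 432) = 128/((2 - 36*(-1/14)) - 432) = 128/((2 + 18/7) - 432) = 128/(32/7 - 432) = 128/(-2992/7) = 128*(-7/2992) = -56/187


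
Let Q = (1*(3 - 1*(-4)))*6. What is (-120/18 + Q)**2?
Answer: 11236/9 ≈ 1248.4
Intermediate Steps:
Q = 42 (Q = (1*(3 + 4))*6 = (1*7)*6 = 7*6 = 42)
(-120/18 + Q)**2 = (-120/18 + 42)**2 = (-120*1/18 + 42)**2 = (-20/3 + 42)**2 = (106/3)**2 = 11236/9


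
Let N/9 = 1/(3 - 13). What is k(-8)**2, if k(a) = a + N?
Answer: 7921/100 ≈ 79.210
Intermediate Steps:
N = -9/10 (N = 9/(3 - 13) = 9/(-10) = 9*(-1/10) = -9/10 ≈ -0.90000)
k(a) = -9/10 + a (k(a) = a - 9/10 = -9/10 + a)
k(-8)**2 = (-9/10 - 8)**2 = (-89/10)**2 = 7921/100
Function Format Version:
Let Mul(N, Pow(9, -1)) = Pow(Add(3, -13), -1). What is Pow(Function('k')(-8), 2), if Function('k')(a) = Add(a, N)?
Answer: Rational(7921, 100) ≈ 79.210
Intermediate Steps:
N = Rational(-9, 10) (N = Mul(9, Pow(Add(3, -13), -1)) = Mul(9, Pow(-10, -1)) = Mul(9, Rational(-1, 10)) = Rational(-9, 10) ≈ -0.90000)
Function('k')(a) = Add(Rational(-9, 10), a) (Function('k')(a) = Add(a, Rational(-9, 10)) = Add(Rational(-9, 10), a))
Pow(Function('k')(-8), 2) = Pow(Add(Rational(-9, 10), -8), 2) = Pow(Rational(-89, 10), 2) = Rational(7921, 100)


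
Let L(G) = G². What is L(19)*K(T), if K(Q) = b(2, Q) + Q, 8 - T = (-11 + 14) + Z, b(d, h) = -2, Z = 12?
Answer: -3249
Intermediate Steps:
T = -7 (T = 8 - ((-11 + 14) + 12) = 8 - (3 + 12) = 8 - 1*15 = 8 - 15 = -7)
K(Q) = -2 + Q
L(19)*K(T) = 19²*(-2 - 7) = 361*(-9) = -3249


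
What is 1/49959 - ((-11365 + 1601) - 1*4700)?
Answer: 722606977/49959 ≈ 14464.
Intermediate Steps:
1/49959 - ((-11365 + 1601) - 1*4700) = 1/49959 - (-9764 - 4700) = 1/49959 - 1*(-14464) = 1/49959 + 14464 = 722606977/49959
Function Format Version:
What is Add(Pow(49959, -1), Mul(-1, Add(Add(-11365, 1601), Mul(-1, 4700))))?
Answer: Rational(722606977, 49959) ≈ 14464.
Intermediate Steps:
Add(Pow(49959, -1), Mul(-1, Add(Add(-11365, 1601), Mul(-1, 4700)))) = Add(Rational(1, 49959), Mul(-1, Add(-9764, -4700))) = Add(Rational(1, 49959), Mul(-1, -14464)) = Add(Rational(1, 49959), 14464) = Rational(722606977, 49959)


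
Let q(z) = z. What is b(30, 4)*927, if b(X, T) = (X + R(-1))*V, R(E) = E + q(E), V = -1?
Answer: -25956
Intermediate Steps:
R(E) = 2*E (R(E) = E + E = 2*E)
b(X, T) = 2 - X (b(X, T) = (X + 2*(-1))*(-1) = (X - 2)*(-1) = (-2 + X)*(-1) = 2 - X)
b(30, 4)*927 = (2 - 1*30)*927 = (2 - 30)*927 = -28*927 = -25956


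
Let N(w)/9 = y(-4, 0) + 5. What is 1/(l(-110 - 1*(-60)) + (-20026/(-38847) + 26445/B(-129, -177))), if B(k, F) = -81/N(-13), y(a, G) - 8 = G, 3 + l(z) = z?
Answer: -12949/495309840 ≈ -2.6143e-5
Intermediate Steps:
l(z) = -3 + z
y(a, G) = 8 + G
N(w) = 117 (N(w) = 9*((8 + 0) + 5) = 9*(8 + 5) = 9*13 = 117)
B(k, F) = -9/13 (B(k, F) = -81/117 = -81*1/117 = -9/13)
1/(l(-110 - 1*(-60)) + (-20026/(-38847) + 26445/B(-129, -177))) = 1/((-3 + (-110 - 1*(-60))) + (-20026/(-38847) + 26445/(-9/13))) = 1/((-3 + (-110 + 60)) + (-20026*(-1/38847) + 26445*(-13/9))) = 1/((-3 - 50) + (20026/38847 - 114595/3)) = 1/(-53 - 494623543/12949) = 1/(-495309840/12949) = -12949/495309840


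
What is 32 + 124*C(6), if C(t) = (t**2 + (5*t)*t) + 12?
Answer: 28304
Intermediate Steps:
C(t) = 12 + 6*t**2 (C(t) = (t**2 + 5*t**2) + 12 = 6*t**2 + 12 = 12 + 6*t**2)
32 + 124*C(6) = 32 + 124*(12 + 6*6**2) = 32 + 124*(12 + 6*36) = 32 + 124*(12 + 216) = 32 + 124*228 = 32 + 28272 = 28304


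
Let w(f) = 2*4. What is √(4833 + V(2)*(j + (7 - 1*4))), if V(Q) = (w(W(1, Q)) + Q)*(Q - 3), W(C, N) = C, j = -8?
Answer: √4883 ≈ 69.878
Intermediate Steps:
w(f) = 8
V(Q) = (-3 + Q)*(8 + Q) (V(Q) = (8 + Q)*(Q - 3) = (8 + Q)*(-3 + Q) = (-3 + Q)*(8 + Q))
√(4833 + V(2)*(j + (7 - 1*4))) = √(4833 + (-24 + 2² + 5*2)*(-8 + (7 - 1*4))) = √(4833 + (-24 + 4 + 10)*(-8 + (7 - 4))) = √(4833 - 10*(-8 + 3)) = √(4833 - 10*(-5)) = √(4833 + 50) = √4883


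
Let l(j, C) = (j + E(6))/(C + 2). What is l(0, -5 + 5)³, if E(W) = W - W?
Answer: 0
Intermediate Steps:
E(W) = 0
l(j, C) = j/(2 + C) (l(j, C) = (j + 0)/(C + 2) = j/(2 + C))
l(0, -5 + 5)³ = (0/(2 + (-5 + 5)))³ = (0/(2 + 0))³ = (0/2)³ = (0*(½))³ = 0³ = 0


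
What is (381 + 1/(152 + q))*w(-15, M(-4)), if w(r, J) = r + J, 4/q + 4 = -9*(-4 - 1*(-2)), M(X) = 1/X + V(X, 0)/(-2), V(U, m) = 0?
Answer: -24775333/4264 ≈ -5810.4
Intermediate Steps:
M(X) = 1/X (M(X) = 1/X + 0/(-2) = 1/X + 0*(-½) = 1/X + 0 = 1/X)
q = 2/7 (q = 4/(-4 - 9*(-4 - 1*(-2))) = 4/(-4 - 9*(-4 + 2)) = 4/(-4 - 9*(-2)) = 4/(-4 + 18) = 4/14 = 4*(1/14) = 2/7 ≈ 0.28571)
w(r, J) = J + r
(381 + 1/(152 + q))*w(-15, M(-4)) = (381 + 1/(152 + 2/7))*(1/(-4) - 15) = (381 + 1/(1066/7))*(-¼ - 15) = (381 + 7/1066)*(-61/4) = (406153/1066)*(-61/4) = -24775333/4264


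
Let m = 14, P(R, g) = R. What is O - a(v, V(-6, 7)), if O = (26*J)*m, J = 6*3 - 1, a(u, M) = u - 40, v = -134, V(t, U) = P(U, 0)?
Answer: 6362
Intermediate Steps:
V(t, U) = U
a(u, M) = -40 + u
J = 17 (J = 18 - 1 = 17)
O = 6188 (O = (26*17)*14 = 442*14 = 6188)
O - a(v, V(-6, 7)) = 6188 - (-40 - 134) = 6188 - 1*(-174) = 6188 + 174 = 6362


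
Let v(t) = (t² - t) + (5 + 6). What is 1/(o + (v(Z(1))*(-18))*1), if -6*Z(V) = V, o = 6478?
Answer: 2/12553 ≈ 0.00015932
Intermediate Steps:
Z(V) = -V/6
v(t) = 11 + t² - t (v(t) = (t² - t) + 11 = 11 + t² - t)
1/(o + (v(Z(1))*(-18))*1) = 1/(6478 + ((11 + (-⅙*1)² - (-1)/6)*(-18))*1) = 1/(6478 + ((11 + (-⅙)² - 1*(-⅙))*(-18))*1) = 1/(6478 + ((11 + 1/36 + ⅙)*(-18))*1) = 1/(6478 + ((403/36)*(-18))*1) = 1/(6478 - 403/2*1) = 1/(6478 - 403/2) = 1/(12553/2) = 2/12553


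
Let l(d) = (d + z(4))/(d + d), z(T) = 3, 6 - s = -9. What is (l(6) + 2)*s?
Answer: 165/4 ≈ 41.250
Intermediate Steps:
s = 15 (s = 6 - 1*(-9) = 6 + 9 = 15)
l(d) = (3 + d)/(2*d) (l(d) = (d + 3)/(d + d) = (3 + d)/((2*d)) = (3 + d)*(1/(2*d)) = (3 + d)/(2*d))
(l(6) + 2)*s = ((½)*(3 + 6)/6 + 2)*15 = ((½)*(⅙)*9 + 2)*15 = (¾ + 2)*15 = (11/4)*15 = 165/4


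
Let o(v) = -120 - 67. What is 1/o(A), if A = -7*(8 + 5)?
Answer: -1/187 ≈ -0.0053476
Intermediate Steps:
A = -91 (A = -7*13 = -91)
o(v) = -187
1/o(A) = 1/(-187) = -1/187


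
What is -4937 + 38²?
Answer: -3493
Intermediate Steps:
-4937 + 38² = -4937 + 1444 = -3493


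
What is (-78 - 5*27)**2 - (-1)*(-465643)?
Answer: -420274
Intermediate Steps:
(-78 - 5*27)**2 - (-1)*(-465643) = (-78 - 135)**2 - 1*465643 = (-213)**2 - 465643 = 45369 - 465643 = -420274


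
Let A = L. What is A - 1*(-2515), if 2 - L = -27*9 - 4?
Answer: 2764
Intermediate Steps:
L = 249 (L = 2 - (-27*9 - 4) = 2 - (-243 - 4) = 2 - 1*(-247) = 2 + 247 = 249)
A = 249
A - 1*(-2515) = 249 - 1*(-2515) = 249 + 2515 = 2764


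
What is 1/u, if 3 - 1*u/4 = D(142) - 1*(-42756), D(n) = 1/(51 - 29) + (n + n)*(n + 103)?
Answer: -11/4942654 ≈ -2.2255e-6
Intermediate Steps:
D(n) = 1/22 + 2*n*(103 + n) (D(n) = 1/22 + (2*n)*(103 + n) = 1/22 + 2*n*(103 + n))
u = -4942654/11 (u = 12 - 4*((1/22 + 2*142² + 206*142) - 1*(-42756)) = 12 - 4*((1/22 + 2*20164 + 29252) + 42756) = 12 - 4*((1/22 + 40328 + 29252) + 42756) = 12 - 4*(1530761/22 + 42756) = 12 - 4*2471393/22 = 12 - 4942786/11 = -4942654/11 ≈ -4.4933e+5)
1/u = 1/(-4942654/11) = -11/4942654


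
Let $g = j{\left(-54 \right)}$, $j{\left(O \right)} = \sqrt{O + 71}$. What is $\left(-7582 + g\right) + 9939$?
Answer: $2357 + \sqrt{17} \approx 2361.1$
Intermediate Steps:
$j{\left(O \right)} = \sqrt{71 + O}$
$g = \sqrt{17}$ ($g = \sqrt{71 - 54} = \sqrt{17} \approx 4.1231$)
$\left(-7582 + g\right) + 9939 = \left(-7582 + \sqrt{17}\right) + 9939 = 2357 + \sqrt{17}$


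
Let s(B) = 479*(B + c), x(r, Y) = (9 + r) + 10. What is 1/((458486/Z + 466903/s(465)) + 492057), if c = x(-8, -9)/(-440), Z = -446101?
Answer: 3974278567021/1955575835672906711 ≈ 2.0323e-6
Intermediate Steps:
x(r, Y) = 19 + r
c = -1/40 (c = (19 - 8)/(-440) = 11*(-1/440) = -1/40 ≈ -0.025000)
s(B) = -479/40 + 479*B (s(B) = 479*(B - 1/40) = 479*(-1/40 + B) = -479/40 + 479*B)
1/((458486/Z + 466903/s(465)) + 492057) = 1/((458486/(-446101) + 466903/(-479/40 + 479*465)) + 492057) = 1/((458486*(-1/446101) + 466903/(-479/40 + 222735)) + 492057) = 1/((-458486/446101 + 466903/(8908921/40)) + 492057) = 1/((-458486/446101 + 466903*(40/8908921)) + 492057) = 1/((-458486/446101 + 18676120/8908921) + 492057) = 1/(4246820254514/3974278567021 + 492057) = 1/(1955575835672906711/3974278567021) = 3974278567021/1955575835672906711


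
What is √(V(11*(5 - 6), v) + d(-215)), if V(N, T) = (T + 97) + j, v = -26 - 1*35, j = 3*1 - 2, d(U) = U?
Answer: I*√178 ≈ 13.342*I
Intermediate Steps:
j = 1 (j = 3 - 2 = 1)
v = -61 (v = -26 - 35 = -61)
V(N, T) = 98 + T (V(N, T) = (T + 97) + 1 = (97 + T) + 1 = 98 + T)
√(V(11*(5 - 6), v) + d(-215)) = √((98 - 61) - 215) = √(37 - 215) = √(-178) = I*√178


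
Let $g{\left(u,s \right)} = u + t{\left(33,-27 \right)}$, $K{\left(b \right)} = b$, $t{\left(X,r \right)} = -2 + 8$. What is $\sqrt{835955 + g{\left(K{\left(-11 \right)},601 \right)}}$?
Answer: $5 \sqrt{33438} \approx 914.3$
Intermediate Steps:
$t{\left(X,r \right)} = 6$
$g{\left(u,s \right)} = 6 + u$ ($g{\left(u,s \right)} = u + 6 = 6 + u$)
$\sqrt{835955 + g{\left(K{\left(-11 \right)},601 \right)}} = \sqrt{835955 + \left(6 - 11\right)} = \sqrt{835955 - 5} = \sqrt{835950} = 5 \sqrt{33438}$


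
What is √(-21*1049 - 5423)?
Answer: 2*I*√6863 ≈ 165.69*I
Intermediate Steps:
√(-21*1049 - 5423) = √(-22029 - 5423) = √(-27452) = 2*I*√6863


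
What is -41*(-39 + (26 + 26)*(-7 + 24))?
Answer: -34645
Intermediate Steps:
-41*(-39 + (26 + 26)*(-7 + 24)) = -41*(-39 + 52*17) = -41*(-39 + 884) = -41*845 = -34645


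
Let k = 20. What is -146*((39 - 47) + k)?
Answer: -1752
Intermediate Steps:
-146*((39 - 47) + k) = -146*((39 - 47) + 20) = -146*(-8 + 20) = -146*12 = -1752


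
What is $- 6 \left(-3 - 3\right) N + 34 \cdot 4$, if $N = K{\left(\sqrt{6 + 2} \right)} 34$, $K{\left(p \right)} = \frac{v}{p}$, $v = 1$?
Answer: $136 + 306 \sqrt{2} \approx 568.75$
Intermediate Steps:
$K{\left(p \right)} = \frac{1}{p}$ ($K{\left(p \right)} = 1 \frac{1}{p} = \frac{1}{p}$)
$N = \frac{17 \sqrt{2}}{2}$ ($N = \frac{1}{\sqrt{6 + 2}} \cdot 34 = \frac{1}{\sqrt{8}} \cdot 34 = \frac{1}{2 \sqrt{2}} \cdot 34 = \frac{\sqrt{2}}{4} \cdot 34 = \frac{17 \sqrt{2}}{2} \approx 12.021$)
$- 6 \left(-3 - 3\right) N + 34 \cdot 4 = - 6 \left(-3 - 3\right) \frac{17 \sqrt{2}}{2} + 34 \cdot 4 = \left(-6\right) \left(-6\right) \frac{17 \sqrt{2}}{2} + 136 = 36 \frac{17 \sqrt{2}}{2} + 136 = 306 \sqrt{2} + 136 = 136 + 306 \sqrt{2}$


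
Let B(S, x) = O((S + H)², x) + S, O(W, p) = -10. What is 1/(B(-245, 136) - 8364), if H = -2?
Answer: -1/8619 ≈ -0.00011602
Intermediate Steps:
B(S, x) = -10 + S
1/(B(-245, 136) - 8364) = 1/((-10 - 245) - 8364) = 1/(-255 - 8364) = 1/(-8619) = -1/8619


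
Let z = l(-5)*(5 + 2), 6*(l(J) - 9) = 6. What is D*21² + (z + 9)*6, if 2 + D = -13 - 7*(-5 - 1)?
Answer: 12381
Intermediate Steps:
l(J) = 10 (l(J) = 9 + (⅙)*6 = 9 + 1 = 10)
D = 27 (D = -2 + (-13 - 7*(-5 - 1)) = -2 + (-13 - 7*(-6)) = -2 + (-13 + 42) = -2 + 29 = 27)
z = 70 (z = 10*(5 + 2) = 10*7 = 70)
D*21² + (z + 9)*6 = 27*21² + (70 + 9)*6 = 27*441 + 79*6 = 11907 + 474 = 12381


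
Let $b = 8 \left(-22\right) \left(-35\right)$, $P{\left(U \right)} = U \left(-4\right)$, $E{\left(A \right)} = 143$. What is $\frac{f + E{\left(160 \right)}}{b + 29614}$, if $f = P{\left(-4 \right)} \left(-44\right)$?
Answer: $- \frac{561}{35774} \approx -0.015682$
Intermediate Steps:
$P{\left(U \right)} = - 4 U$
$b = 6160$ ($b = \left(-176\right) \left(-35\right) = 6160$)
$f = -704$ ($f = \left(-4\right) \left(-4\right) \left(-44\right) = 16 \left(-44\right) = -704$)
$\frac{f + E{\left(160 \right)}}{b + 29614} = \frac{-704 + 143}{6160 + 29614} = - \frac{561}{35774}$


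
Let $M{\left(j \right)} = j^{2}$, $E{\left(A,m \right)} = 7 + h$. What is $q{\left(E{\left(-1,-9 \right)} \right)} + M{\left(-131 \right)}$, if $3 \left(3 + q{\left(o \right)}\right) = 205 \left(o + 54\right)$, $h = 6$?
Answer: $\frac{65209}{3} \approx 21736.0$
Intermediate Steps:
$E{\left(A,m \right)} = 13$ ($E{\left(A,m \right)} = 7 + 6 = 13$)
$q{\left(o \right)} = 3687 + \frac{205 o}{3}$ ($q{\left(o \right)} = -3 + \frac{205 \left(o + 54\right)}{3} = -3 + \frac{205 \left(54 + o\right)}{3} = -3 + \frac{11070 + 205 o}{3} = -3 + \left(3690 + \frac{205 o}{3}\right) = 3687 + \frac{205 o}{3}$)
$q{\left(E{\left(-1,-9 \right)} \right)} + M{\left(-131 \right)} = \left(3687 + \frac{205}{3} \cdot 13\right) + \left(-131\right)^{2} = \left(3687 + \frac{2665}{3}\right) + 17161 = \frac{13726}{3} + 17161 = \frac{65209}{3}$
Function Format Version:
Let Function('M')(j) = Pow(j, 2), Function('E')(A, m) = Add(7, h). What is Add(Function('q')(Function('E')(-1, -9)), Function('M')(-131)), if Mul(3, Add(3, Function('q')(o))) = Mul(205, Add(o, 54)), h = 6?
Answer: Rational(65209, 3) ≈ 21736.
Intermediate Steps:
Function('E')(A, m) = 13 (Function('E')(A, m) = Add(7, 6) = 13)
Function('q')(o) = Add(3687, Mul(Rational(205, 3), o)) (Function('q')(o) = Add(-3, Mul(Rational(1, 3), Mul(205, Add(o, 54)))) = Add(-3, Mul(Rational(1, 3), Mul(205, Add(54, o)))) = Add(-3, Mul(Rational(1, 3), Add(11070, Mul(205, o)))) = Add(-3, Add(3690, Mul(Rational(205, 3), o))) = Add(3687, Mul(Rational(205, 3), o)))
Add(Function('q')(Function('E')(-1, -9)), Function('M')(-131)) = Add(Add(3687, Mul(Rational(205, 3), 13)), Pow(-131, 2)) = Add(Add(3687, Rational(2665, 3)), 17161) = Add(Rational(13726, 3), 17161) = Rational(65209, 3)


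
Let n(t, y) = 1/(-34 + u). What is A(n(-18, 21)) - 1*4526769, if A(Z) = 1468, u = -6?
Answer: -4525301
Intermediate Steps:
n(t, y) = -1/40 (n(t, y) = 1/(-34 - 6) = 1/(-40) = -1/40)
A(n(-18, 21)) - 1*4526769 = 1468 - 1*4526769 = 1468 - 4526769 = -4525301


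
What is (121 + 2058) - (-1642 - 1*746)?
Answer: 4567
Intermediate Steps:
(121 + 2058) - (-1642 - 1*746) = 2179 - (-1642 - 746) = 2179 - 1*(-2388) = 2179 + 2388 = 4567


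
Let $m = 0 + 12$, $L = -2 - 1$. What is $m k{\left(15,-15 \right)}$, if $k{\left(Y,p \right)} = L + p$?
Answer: $-216$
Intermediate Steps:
$L = -3$ ($L = -2 - 1 = -3$)
$k{\left(Y,p \right)} = -3 + p$
$m = 12$
$m k{\left(15,-15 \right)} = 12 \left(-3 - 15\right) = 12 \left(-18\right) = -216$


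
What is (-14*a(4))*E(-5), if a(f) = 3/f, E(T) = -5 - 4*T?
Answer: -315/2 ≈ -157.50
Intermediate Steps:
(-14*a(4))*E(-5) = (-42/4)*(-5 - 4*(-5)) = (-42/4)*(-5 + 20) = -14*¾*15 = -21/2*15 = -315/2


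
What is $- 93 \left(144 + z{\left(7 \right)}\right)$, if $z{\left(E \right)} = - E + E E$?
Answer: $-17298$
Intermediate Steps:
$z{\left(E \right)} = E^{2} - E$ ($z{\left(E \right)} = - E + E^{2} = E^{2} - E$)
$- 93 \left(144 + z{\left(7 \right)}\right) = - 93 \left(144 + 7 \left(-1 + 7\right)\right) = - 93 \left(144 + 7 \cdot 6\right) = - 93 \left(144 + 42\right) = \left(-93\right) 186 = -17298$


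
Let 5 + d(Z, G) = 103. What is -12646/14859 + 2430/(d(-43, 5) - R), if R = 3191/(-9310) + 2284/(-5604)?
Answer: 454671180408974/19138852346679 ≈ 23.756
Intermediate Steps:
d(Z, G) = 98 (d(Z, G) = -5 + 103 = 98)
R = -9786601/13043310 (R = 3191*(-1/9310) + 2284*(-1/5604) = -3191/9310 - 571/1401 = -9786601/13043310 ≈ -0.75032)
-12646/14859 + 2430/(d(-43, 5) - R) = -12646/14859 + 2430/(98 - 1*(-9786601/13043310)) = -12646*1/14859 + 2430/(98 + 9786601/13043310) = -12646/14859 + 2430/(1288030981/13043310) = -12646/14859 + 2430*(13043310/1288030981) = -12646/14859 + 31695243300/1288030981 = 454671180408974/19138852346679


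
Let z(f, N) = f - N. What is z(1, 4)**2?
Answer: 9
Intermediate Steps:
z(1, 4)**2 = (1 - 1*4)**2 = (1 - 4)**2 = (-3)**2 = 9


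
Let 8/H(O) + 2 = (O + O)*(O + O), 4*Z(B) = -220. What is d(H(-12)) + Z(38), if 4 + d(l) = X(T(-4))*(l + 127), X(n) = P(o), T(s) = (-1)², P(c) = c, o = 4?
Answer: 128879/287 ≈ 449.06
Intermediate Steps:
Z(B) = -55 (Z(B) = (¼)*(-220) = -55)
H(O) = 8/(-2 + 4*O²) (H(O) = 8/(-2 + (O + O)*(O + O)) = 8/(-2 + (2*O)*(2*O)) = 8/(-2 + 4*O²))
T(s) = 1
X(n) = 4
d(l) = 504 + 4*l (d(l) = -4 + 4*(l + 127) = -4 + 4*(127 + l) = -4 + (508 + 4*l) = 504 + 4*l)
d(H(-12)) + Z(38) = (504 + 4*(4/(-1 + 2*(-12)²))) - 55 = (504 + 4*(4/(-1 + 2*144))) - 55 = (504 + 4*(4/(-1 + 288))) - 55 = (504 + 4*(4/287)) - 55 = (504 + 16/287) - 55 = 144664/287 - 55 = 128879/287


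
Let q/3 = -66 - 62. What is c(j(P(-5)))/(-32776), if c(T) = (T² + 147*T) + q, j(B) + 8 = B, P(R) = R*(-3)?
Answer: -347/16388 ≈ -0.021174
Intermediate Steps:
q = -384 (q = 3*(-66 - 62) = 3*(-128) = -384)
P(R) = -3*R
j(B) = -8 + B
c(T) = -384 + T² + 147*T (c(T) = (T² + 147*T) - 384 = -384 + T² + 147*T)
c(j(P(-5)))/(-32776) = (-384 + (-8 - 3*(-5))² + 147*(-8 - 3*(-5)))/(-32776) = (-384 + (-8 + 15)² + 147*(-8 + 15))*(-1/32776) = (-384 + 7² + 147*7)*(-1/32776) = (-384 + 49 + 1029)*(-1/32776) = 694*(-1/32776) = -347/16388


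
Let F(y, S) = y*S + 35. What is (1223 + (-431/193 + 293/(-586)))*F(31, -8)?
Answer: -100327899/386 ≈ -2.5992e+5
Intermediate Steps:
F(y, S) = 35 + S*y (F(y, S) = S*y + 35 = 35 + S*y)
(1223 + (-431/193 + 293/(-586)))*F(31, -8) = (1223 + (-431/193 + 293/(-586)))*(35 - 8*31) = (1223 + (-431*1/193 + 293*(-1/586)))*(35 - 248) = (1223 + (-431/193 - 1/2))*(-213) = (1223 - 1055/386)*(-213) = (471023/386)*(-213) = -100327899/386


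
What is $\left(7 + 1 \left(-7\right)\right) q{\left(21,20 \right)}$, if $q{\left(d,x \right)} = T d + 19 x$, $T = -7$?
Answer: $0$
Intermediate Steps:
$q{\left(d,x \right)} = - 7 d + 19 x$
$\left(7 + 1 \left(-7\right)\right) q{\left(21,20 \right)} = \left(7 + 1 \left(-7\right)\right) \left(\left(-7\right) 21 + 19 \cdot 20\right) = \left(7 - 7\right) \left(-147 + 380\right) = 0 \cdot 233 = 0$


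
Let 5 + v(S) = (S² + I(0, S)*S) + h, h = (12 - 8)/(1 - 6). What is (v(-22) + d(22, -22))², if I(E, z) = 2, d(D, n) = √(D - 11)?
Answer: 4713516/25 + 4342*√11/5 ≈ 1.9142e+5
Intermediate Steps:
d(D, n) = √(-11 + D)
h = -⅘ (h = 4/(-5) = 4*(-⅕) = -⅘ ≈ -0.80000)
v(S) = -29/5 + S² + 2*S (v(S) = -5 + ((S² + 2*S) - ⅘) = -5 + (-⅘ + S² + 2*S) = -29/5 + S² + 2*S)
(v(-22) + d(22, -22))² = ((-29/5 + (-22)² + 2*(-22)) + √(-11 + 22))² = ((-29/5 + 484 - 44) + √11)² = (2171/5 + √11)²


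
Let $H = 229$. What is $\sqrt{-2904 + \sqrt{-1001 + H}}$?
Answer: $\sqrt{-2904 + 2 i \sqrt{193}} \approx 0.2578 + 53.889 i$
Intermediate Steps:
$\sqrt{-2904 + \sqrt{-1001 + H}} = \sqrt{-2904 + \sqrt{-1001 + 229}} = \sqrt{-2904 + \sqrt{-772}} = \sqrt{-2904 + 2 i \sqrt{193}}$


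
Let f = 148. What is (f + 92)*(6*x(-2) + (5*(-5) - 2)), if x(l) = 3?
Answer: -2160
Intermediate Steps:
(f + 92)*(6*x(-2) + (5*(-5) - 2)) = (148 + 92)*(6*3 + (5*(-5) - 2)) = 240*(18 + (-25 - 2)) = 240*(18 - 27) = 240*(-9) = -2160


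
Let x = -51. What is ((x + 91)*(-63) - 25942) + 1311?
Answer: -27151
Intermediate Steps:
((x + 91)*(-63) - 25942) + 1311 = ((-51 + 91)*(-63) - 25942) + 1311 = (40*(-63) - 25942) + 1311 = (-2520 - 25942) + 1311 = -28462 + 1311 = -27151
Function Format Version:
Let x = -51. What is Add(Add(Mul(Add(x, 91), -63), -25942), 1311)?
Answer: -27151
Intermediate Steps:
Add(Add(Mul(Add(x, 91), -63), -25942), 1311) = Add(Add(Mul(Add(-51, 91), -63), -25942), 1311) = Add(Add(Mul(40, -63), -25942), 1311) = Add(Add(-2520, -25942), 1311) = Add(-28462, 1311) = -27151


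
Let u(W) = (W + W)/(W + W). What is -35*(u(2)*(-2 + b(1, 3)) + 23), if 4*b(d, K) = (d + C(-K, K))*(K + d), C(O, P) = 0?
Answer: -770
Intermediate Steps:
b(d, K) = d*(K + d)/4 (b(d, K) = ((d + 0)*(K + d))/4 = (d*(K + d))/4 = d*(K + d)/4)
u(W) = 1 (u(W) = (2*W)/((2*W)) = (2*W)*(1/(2*W)) = 1)
-35*(u(2)*(-2 + b(1, 3)) + 23) = -35*(1*(-2 + (¼)*1*(3 + 1)) + 23) = -35*(1*(-2 + (¼)*1*4) + 23) = -35*(1*(-2 + 1) + 23) = -35*(1*(-1) + 23) = -35*(-1 + 23) = -35*22 = -770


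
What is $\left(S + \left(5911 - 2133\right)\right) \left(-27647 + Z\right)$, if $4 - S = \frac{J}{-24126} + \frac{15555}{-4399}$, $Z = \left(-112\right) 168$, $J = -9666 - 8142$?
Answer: $- \frac{3110555663973863}{17688379} \approx -1.7585 \cdot 10^{8}$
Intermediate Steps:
$J = -17808$
$Z = -18816$
$S = \frac{120243939}{17688379}$ ($S = 4 - \left(- \frac{17808}{-24126} + \frac{15555}{-4399}\right) = 4 - \left(\left(-17808\right) \left(- \frac{1}{24126}\right) + 15555 \left(- \frac{1}{4399}\right)\right) = 4 - \left(\frac{2968}{4021} - \frac{15555}{4399}\right) = 4 - - \frac{49490423}{17688379} = 4 + \frac{49490423}{17688379} = \frac{120243939}{17688379} \approx 6.7979$)
$\left(S + \left(5911 - 2133\right)\right) \left(-27647 + Z\right) = \left(\frac{120243939}{17688379} + \left(5911 - 2133\right)\right) \left(-27647 - 18816\right) = \left(\frac{120243939}{17688379} + 3778\right) \left(-46463\right) = \frac{66946939801}{17688379} \left(-46463\right) = - \frac{3110555663973863}{17688379}$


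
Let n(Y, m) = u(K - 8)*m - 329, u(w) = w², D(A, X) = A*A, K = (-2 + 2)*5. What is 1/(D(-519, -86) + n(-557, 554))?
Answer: 1/304488 ≈ 3.2842e-6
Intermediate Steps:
K = 0 (K = 0*5 = 0)
D(A, X) = A²
n(Y, m) = -329 + 64*m (n(Y, m) = (0 - 8)²*m - 329 = (-8)²*m - 329 = 64*m - 329 = -329 + 64*m)
1/(D(-519, -86) + n(-557, 554)) = 1/((-519)² + (-329 + 64*554)) = 1/(269361 + (-329 + 35456)) = 1/(269361 + 35127) = 1/304488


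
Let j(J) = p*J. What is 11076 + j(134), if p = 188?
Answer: 36268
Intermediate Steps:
j(J) = 188*J
11076 + j(134) = 11076 + 188*134 = 11076 + 25192 = 36268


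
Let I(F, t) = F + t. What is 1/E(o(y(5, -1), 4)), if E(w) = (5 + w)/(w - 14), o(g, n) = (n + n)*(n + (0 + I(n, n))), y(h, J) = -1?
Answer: 82/101 ≈ 0.81188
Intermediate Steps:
o(g, n) = 6*n**2 (o(g, n) = (n + n)*(n + (0 + (n + n))) = (2*n)*(n + (0 + 2*n)) = (2*n)*(n + 2*n) = (2*n)*(3*n) = 6*n**2)
E(w) = (5 + w)/(-14 + w)
1/E(o(y(5, -1), 4)) = 1/((5 + 6*4**2)/(-14 + 6*4**2)) = 1/((5 + 6*16)/(-14 + 6*16)) = 1/((5 + 96)/(-14 + 96)) = 1/(101/82) = 82/101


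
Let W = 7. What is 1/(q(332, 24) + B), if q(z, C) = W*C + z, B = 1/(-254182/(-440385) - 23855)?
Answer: 10505129993/5252564556115 ≈ 0.0020000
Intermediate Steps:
B = -440385/10505129993 (B = 1/(-254182*(-1/440385) - 23855) = 1/(254182/440385 - 23855) = 1/(-10505129993/440385) = -440385/10505129993 ≈ -4.1921e-5)
q(z, C) = z + 7*C (q(z, C) = 7*C + z = z + 7*C)
1/(q(332, 24) + B) = 1/((332 + 7*24) - 440385/10505129993) = 1/((332 + 168) - 440385/10505129993) = 1/(500 - 440385/10505129993) = 1/(5252564556115/10505129993) = 10505129993/5252564556115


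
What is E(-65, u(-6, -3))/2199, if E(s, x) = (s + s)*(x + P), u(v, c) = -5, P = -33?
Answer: 4940/2199 ≈ 2.2465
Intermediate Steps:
E(s, x) = 2*s*(-33 + x) (E(s, x) = (s + s)*(x - 33) = (2*s)*(-33 + x) = 2*s*(-33 + x))
E(-65, u(-6, -3))/2199 = (2*(-65)*(-33 - 5))/2199 = (2*(-65)*(-38))*(1/2199) = 4940*(1/2199) = 4940/2199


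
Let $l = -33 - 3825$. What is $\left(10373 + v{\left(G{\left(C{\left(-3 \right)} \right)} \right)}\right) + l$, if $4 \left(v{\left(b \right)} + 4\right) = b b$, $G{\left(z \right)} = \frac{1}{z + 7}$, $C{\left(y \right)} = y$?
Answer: $\frac{416705}{64} \approx 6511.0$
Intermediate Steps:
$l = -3858$ ($l = -33 - 3825 = -3858$)
$G{\left(z \right)} = \frac{1}{7 + z}$
$v{\left(b \right)} = -4 + \frac{b^{2}}{4}$ ($v{\left(b \right)} = -4 + \frac{b b}{4} = -4 + \frac{b^{2}}{4}$)
$\left(10373 + v{\left(G{\left(C{\left(-3 \right)} \right)} \right)}\right) + l = \left(10373 - \left(4 - \frac{\left(\frac{1}{7 - 3}\right)^{2}}{4}\right)\right) - 3858 = \left(10373 - \left(4 - \frac{\left(\frac{1}{4}\right)^{2}}{4}\right)\right) - 3858 = \left(10373 - \left(4 - \frac{1}{4 \cdot 16}\right)\right) - 3858 = \left(10373 + \left(-4 + \frac{1}{4} \cdot \frac{1}{16}\right)\right) - 3858 = \left(10373 + \left(-4 + \frac{1}{64}\right)\right) - 3858 = \left(10373 - \frac{255}{64}\right) - 3858 = \frac{663617}{64} - 3858 = \frac{416705}{64}$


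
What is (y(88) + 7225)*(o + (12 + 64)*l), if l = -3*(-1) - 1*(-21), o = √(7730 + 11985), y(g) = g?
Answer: 13338912 + 7313*√19715 ≈ 1.4366e+7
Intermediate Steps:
o = √19715 ≈ 140.41
l = 24 (l = 3 + 21 = 24)
(y(88) + 7225)*(o + (12 + 64)*l) = (88 + 7225)*(√19715 + (12 + 64)*24) = 7313*(√19715 + 76*24) = 7313*(√19715 + 1824) = 7313*(1824 + √19715) = 13338912 + 7313*√19715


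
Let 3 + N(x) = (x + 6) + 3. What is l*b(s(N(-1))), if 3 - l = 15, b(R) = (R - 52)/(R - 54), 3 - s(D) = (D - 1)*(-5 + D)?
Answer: -196/17 ≈ -11.529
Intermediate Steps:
N(x) = 6 + x (N(x) = -3 + ((x + 6) + 3) = -3 + ((6 + x) + 3) = -3 + (9 + x) = 6 + x)
s(D) = 3 - (-1 + D)*(-5 + D) (s(D) = 3 - (D - 1)*(-5 + D) = 3 - (-1 + D)*(-5 + D))
b(R) = (-52 + R)/(-54 + R)
l = -12 (l = 3 - 1*15 = 3 - 15 = -12)
l*b(s(N(-1))) = -12*(-52 + (-2 - (6 - 1)**2 + 6*(6 - 1)))/(-54 + (-2 - (6 - 1)**2 + 6*(6 - 1))) = -12*(-52 + (-2 - 1*5**2 + 6*5))/(-54 + (-2 - 1*5**2 + 6*5)) = -12*(-52 + (-2 - 1*25 + 30))/(-54 + (-2 - 1*25 + 30)) = -12*(-52 + (-2 - 25 + 30))/(-54 + (-2 - 25 + 30)) = -12*(-52 + 3)/(-54 + 3) = -12*(-49)/(-51) = -(-4)*(-49)/17 = -12*49/51 = -196/17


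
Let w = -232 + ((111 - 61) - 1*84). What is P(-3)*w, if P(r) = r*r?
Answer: -2394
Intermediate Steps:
P(r) = r**2
w = -266 (w = -232 + (50 - 84) = -232 - 34 = -266)
P(-3)*w = (-3)**2*(-266) = 9*(-266) = -2394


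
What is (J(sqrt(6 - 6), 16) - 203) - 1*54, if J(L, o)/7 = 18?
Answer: -131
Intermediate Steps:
J(L, o) = 126 (J(L, o) = 7*18 = 126)
(J(sqrt(6 - 6), 16) - 203) - 1*54 = (126 - 203) - 1*54 = -77 - 54 = -131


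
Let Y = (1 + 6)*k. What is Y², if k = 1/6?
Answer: 49/36 ≈ 1.3611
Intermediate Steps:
k = ⅙ ≈ 0.16667
Y = 7/6 (Y = (1 + 6)*(⅙) = 7*(⅙) = 7/6 ≈ 1.1667)
Y² = (7/6)² = 49/36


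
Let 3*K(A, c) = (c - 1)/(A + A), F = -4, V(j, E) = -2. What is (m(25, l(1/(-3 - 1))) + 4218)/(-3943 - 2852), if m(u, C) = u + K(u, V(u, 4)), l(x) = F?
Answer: -212149/339750 ≈ -0.62443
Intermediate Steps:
K(A, c) = (-1 + c)/(6*A) (K(A, c) = ((c - 1)/(A + A))/3 = ((-1 + c)/((2*A)))/3 = ((-1 + c)*(1/(2*A)))/3 = ((-1 + c)/(2*A))/3 = (-1 + c)/(6*A))
l(x) = -4
m(u, C) = u - 1/(2*u) (m(u, C) = u + (-1 - 2)/(6*u) = u + (1/6)*(-3)/u = u - 1/(2*u))
(m(25, l(1/(-3 - 1))) + 4218)/(-3943 - 2852) = ((25 - 1/2/25) + 4218)/(-3943 - 2852) = ((25 - 1/2*1/25) + 4218)/(-6795) = ((25 - 1/50) + 4218)*(-1/6795) = (1249/50 + 4218)*(-1/6795) = (212149/50)*(-1/6795) = -212149/339750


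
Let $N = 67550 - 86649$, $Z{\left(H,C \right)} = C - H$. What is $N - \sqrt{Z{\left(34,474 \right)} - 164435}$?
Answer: $-19099 - 29 i \sqrt{195} \approx -19099.0 - 404.96 i$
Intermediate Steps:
$N = -19099$
$N - \sqrt{Z{\left(34,474 \right)} - 164435} = -19099 - \sqrt{\left(474 - 34\right) - 164435} = -19099 - \sqrt{440 - 164435} = -19099 - \sqrt{-163995} = -19099 - 29 i \sqrt{195}$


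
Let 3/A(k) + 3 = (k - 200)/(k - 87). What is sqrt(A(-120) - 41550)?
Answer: I*sqrt(3764658471)/301 ≈ 203.84*I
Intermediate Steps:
A(k) = 3/(-3 + (-200 + k)/(-87 + k)) (A(k) = 3/(-3 + (k - 200)/(k - 87)) = 3/(-3 + (-200 + k)/(-87 + k)))
sqrt(A(-120) - 41550) = sqrt(3*(87 - 1*(-120))/(-61 + 2*(-120)) - 41550) = sqrt(3*(87 + 120)/(-61 - 240) - 41550) = sqrt(3*207/(-301) - 41550) = sqrt(3*(-1/301)*207 - 41550) = sqrt(-621/301 - 41550) = sqrt(-12507171/301) = I*sqrt(3764658471)/301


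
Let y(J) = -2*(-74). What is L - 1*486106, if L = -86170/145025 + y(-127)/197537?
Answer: -2785177226402528/5729560685 ≈ -4.8611e+5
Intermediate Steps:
y(J) = 148
L = -3400059918/5729560685 (L = -86170/145025 + 148/197537 = -86170*1/145025 + 148*(1/197537) = -17234/29005 + 148/197537 = -3400059918/5729560685 ≈ -0.59342)
L - 1*486106 = -3400059918/5729560685 - 1*486106 = -3400059918/5729560685 - 486106 = -2785177226402528/5729560685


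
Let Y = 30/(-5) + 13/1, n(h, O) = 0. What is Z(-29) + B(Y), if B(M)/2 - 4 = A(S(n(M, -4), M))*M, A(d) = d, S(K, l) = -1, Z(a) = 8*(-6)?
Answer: -54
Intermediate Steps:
Z(a) = -48
Y = 7 (Y = 30*(-⅕) + 13*1 = -6 + 13 = 7)
B(M) = 8 - 2*M (B(M) = 8 + 2*(-M) = 8 - 2*M)
Z(-29) + B(Y) = -48 + (8 - 2*7) = -48 + (8 - 14) = -48 - 6 = -54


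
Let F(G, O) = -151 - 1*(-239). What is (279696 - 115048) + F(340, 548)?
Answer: 164736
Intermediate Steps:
F(G, O) = 88 (F(G, O) = -151 + 239 = 88)
(279696 - 115048) + F(340, 548) = (279696 - 115048) + 88 = 164648 + 88 = 164736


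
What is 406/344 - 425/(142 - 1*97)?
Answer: -12793/1548 ≈ -8.2642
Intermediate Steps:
406/344 - 425/(142 - 1*97) = 406*(1/344) - 425/(142 - 97) = 203/172 - 425/45 = 203/172 - 425*1/45 = 203/172 - 85/9 = -12793/1548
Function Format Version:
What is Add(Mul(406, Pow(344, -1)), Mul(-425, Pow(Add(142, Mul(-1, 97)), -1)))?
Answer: Rational(-12793, 1548) ≈ -8.2642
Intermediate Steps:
Add(Mul(406, Pow(344, -1)), Mul(-425, Pow(Add(142, Mul(-1, 97)), -1))) = Add(Mul(406, Rational(1, 344)), Mul(-425, Pow(Add(142, -97), -1))) = Add(Rational(203, 172), Mul(-425, Pow(45, -1))) = Add(Rational(203, 172), Mul(-425, Rational(1, 45))) = Add(Rational(203, 172), Rational(-85, 9)) = Rational(-12793, 1548)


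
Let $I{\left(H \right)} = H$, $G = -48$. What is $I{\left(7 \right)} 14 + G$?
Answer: $50$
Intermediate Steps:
$I{\left(7 \right)} 14 + G = 7 \cdot 14 - 48 = 98 - 48 = 50$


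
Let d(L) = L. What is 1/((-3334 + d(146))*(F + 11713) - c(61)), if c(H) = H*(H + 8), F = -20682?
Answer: 1/28588963 ≈ 3.4979e-8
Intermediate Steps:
c(H) = H*(8 + H)
1/((-3334 + d(146))*(F + 11713) - c(61)) = 1/((-3334 + 146)*(-20682 + 11713) - 61*(8 + 61)) = 1/(-3188*(-8969) - 61*69) = 1/(28593172 - 1*4209) = 1/(28593172 - 4209) = 1/28588963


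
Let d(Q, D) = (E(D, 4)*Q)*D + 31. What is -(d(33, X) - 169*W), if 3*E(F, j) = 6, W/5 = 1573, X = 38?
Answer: 1326646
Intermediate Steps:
W = 7865 (W = 5*1573 = 7865)
E(F, j) = 2 (E(F, j) = (1/3)*6 = 2)
d(Q, D) = 31 + 2*D*Q (d(Q, D) = (2*Q)*D + 31 = 2*D*Q + 31 = 31 + 2*D*Q)
-(d(33, X) - 169*W) = -((31 + 2*38*33) - 169*7865) = -((31 + 2508) - 1329185) = -(2539 - 1329185) = -1*(-1326646) = 1326646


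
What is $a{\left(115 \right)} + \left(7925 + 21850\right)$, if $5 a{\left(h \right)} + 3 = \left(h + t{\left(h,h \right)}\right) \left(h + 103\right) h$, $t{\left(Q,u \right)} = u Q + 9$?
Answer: $\frac{334808302}{5} \approx 6.6962 \cdot 10^{7}$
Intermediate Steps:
$t{\left(Q,u \right)} = 9 + Q u$ ($t{\left(Q,u \right)} = Q u + 9 = 9 + Q u$)
$a{\left(h \right)} = - \frac{3}{5} + \frac{h \left(103 + h\right) \left(9 + h + h^{2}\right)}{5}$ ($a{\left(h \right)} = - \frac{3}{5} + \frac{\left(h + \left(9 + h h\right)\right) \left(h + 103\right) h}{5} = - \frac{3}{5} + \frac{\left(h + \left(9 + h^{2}\right)\right) \left(103 + h\right) h}{5} = - \frac{3}{5} + \frac{\left(9 + h + h^{2}\right) \left(103 + h\right) h}{5} = - \frac{3}{5} + \frac{\left(103 + h\right) \left(9 + h + h^{2}\right) h}{5} = - \frac{3}{5} + \frac{h \left(103 + h\right) \left(9 + h + h^{2}\right)}{5}$)
$a{\left(115 \right)} + \left(7925 + 21850\right) = \left(- \frac{3}{5} + \frac{115^{4}}{5} + \frac{104 \cdot 115^{3}}{5} + \frac{112 \cdot 115^{2}}{5} + \frac{927}{5} \cdot 115\right) + \left(7925 + 21850\right) = \left(- \frac{3}{5} + \frac{1}{5} \cdot 174900625 + \frac{104}{5} \cdot 1520875 + \frac{112}{5} \cdot 13225 + 21321\right) + 29775 = \left(- \frac{3}{5} + 34980125 + 31634200 + 296240 + 21321\right) + 29775 = \frac{334659427}{5} + 29775 = \frac{334808302}{5}$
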